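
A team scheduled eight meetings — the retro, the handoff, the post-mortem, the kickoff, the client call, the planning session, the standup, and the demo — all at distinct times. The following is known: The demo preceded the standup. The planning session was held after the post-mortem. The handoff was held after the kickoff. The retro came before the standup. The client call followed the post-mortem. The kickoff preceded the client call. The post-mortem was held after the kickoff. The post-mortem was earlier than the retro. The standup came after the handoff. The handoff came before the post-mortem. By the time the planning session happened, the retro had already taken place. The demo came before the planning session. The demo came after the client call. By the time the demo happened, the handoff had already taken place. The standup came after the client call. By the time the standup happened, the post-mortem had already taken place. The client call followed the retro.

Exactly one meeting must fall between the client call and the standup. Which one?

the demo

Tracing the constraints gives the client call → the demo → the standup, so the demo sits after the client call and before the standup.
No other meeting is forced both after the client call and before the standup.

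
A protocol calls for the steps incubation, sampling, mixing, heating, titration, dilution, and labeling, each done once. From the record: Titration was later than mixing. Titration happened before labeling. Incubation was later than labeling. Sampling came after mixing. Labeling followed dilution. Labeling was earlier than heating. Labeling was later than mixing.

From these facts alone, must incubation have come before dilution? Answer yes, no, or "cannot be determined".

Tracing the constraints gives dilution → labeling → incubation, so dilution must come before incubation.
That means incubation cannot be before dilution.

no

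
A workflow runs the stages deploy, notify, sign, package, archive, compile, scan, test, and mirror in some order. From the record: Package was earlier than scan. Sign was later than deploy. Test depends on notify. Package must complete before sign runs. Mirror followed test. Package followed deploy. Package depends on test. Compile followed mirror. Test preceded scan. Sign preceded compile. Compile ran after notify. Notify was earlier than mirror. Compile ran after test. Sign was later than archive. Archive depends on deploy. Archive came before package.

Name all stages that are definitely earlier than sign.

Directly stated before sign: archive, deploy, and package.
Notify reaches sign via notify → test → package → sign.
Test reaches sign via test → package → sign.
No chain forces compile (or any of the others) ahead of sign.

archive, deploy, notify, package, test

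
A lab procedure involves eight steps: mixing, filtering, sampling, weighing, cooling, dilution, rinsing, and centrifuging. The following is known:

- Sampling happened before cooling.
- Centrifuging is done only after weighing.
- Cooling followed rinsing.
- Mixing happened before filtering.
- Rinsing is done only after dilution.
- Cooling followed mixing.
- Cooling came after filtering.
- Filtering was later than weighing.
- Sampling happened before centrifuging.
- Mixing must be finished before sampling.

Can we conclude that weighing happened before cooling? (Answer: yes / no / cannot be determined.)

yes

Chain the constraints: weighing → filtering → cooling. Each link is directly stated, so weighing comes before cooling.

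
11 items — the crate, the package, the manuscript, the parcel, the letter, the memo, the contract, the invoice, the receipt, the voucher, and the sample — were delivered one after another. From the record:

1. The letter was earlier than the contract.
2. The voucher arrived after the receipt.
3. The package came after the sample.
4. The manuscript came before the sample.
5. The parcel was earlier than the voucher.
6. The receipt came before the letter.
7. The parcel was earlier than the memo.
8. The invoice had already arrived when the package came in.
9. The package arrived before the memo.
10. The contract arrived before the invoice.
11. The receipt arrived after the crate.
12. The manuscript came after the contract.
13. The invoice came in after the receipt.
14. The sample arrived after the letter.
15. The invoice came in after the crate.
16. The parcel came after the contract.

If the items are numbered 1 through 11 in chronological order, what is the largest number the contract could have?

4

The contract must come before the invoice, the manuscript, the memo, the package, the parcel, the sample, and the voucher — 7 items forced after it.
Everything else can be placed before the contract in some valid order, so the contract can sit as late as position 11 − 7 = 4.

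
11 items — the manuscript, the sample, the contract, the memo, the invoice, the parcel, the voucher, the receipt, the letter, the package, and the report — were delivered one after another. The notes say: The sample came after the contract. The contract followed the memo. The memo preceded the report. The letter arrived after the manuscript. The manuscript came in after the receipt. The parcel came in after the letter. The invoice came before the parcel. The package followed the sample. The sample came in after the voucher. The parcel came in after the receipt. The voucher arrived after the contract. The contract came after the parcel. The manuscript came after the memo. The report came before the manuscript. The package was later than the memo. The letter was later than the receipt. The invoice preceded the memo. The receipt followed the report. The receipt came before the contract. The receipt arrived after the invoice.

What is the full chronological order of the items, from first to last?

the invoice, the memo, the report, the receipt, the manuscript, the letter, the parcel, the contract, the voucher, the sample, the package

The constraints fix every adjacent pair, so only one ordering works:
the invoice → the memo → the report → the receipt → the manuscript → the letter → the parcel → the contract → the voucher → the sample → the package.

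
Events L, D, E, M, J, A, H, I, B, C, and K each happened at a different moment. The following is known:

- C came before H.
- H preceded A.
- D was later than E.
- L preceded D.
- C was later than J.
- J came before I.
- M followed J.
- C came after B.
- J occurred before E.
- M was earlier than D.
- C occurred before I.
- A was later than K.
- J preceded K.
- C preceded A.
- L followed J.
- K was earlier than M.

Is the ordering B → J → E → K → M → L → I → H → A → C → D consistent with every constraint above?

no

The constraints require C before H, but in the proposed sequence H appears ahead of C. That one violation is enough.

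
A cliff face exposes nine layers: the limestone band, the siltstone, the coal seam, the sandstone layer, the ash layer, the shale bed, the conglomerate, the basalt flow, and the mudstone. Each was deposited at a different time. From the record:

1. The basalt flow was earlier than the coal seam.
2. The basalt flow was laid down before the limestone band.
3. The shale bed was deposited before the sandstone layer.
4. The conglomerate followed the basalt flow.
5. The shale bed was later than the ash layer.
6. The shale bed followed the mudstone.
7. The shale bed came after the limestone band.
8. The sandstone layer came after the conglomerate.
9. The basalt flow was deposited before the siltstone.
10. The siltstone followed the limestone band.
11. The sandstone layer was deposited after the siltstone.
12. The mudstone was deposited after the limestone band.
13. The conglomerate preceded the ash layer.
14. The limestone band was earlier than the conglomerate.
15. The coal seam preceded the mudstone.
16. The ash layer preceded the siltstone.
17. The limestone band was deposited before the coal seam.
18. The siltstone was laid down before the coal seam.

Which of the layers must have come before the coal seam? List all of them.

the ash layer, the basalt flow, the conglomerate, the limestone band, the siltstone

Directly stated before the coal seam: the basalt flow, the limestone band, and the siltstone.
The ash layer reaches the coal seam via the ash layer → the siltstone → the coal seam.
The conglomerate reaches the coal seam via the conglomerate → the ash layer → the siltstone → the coal seam.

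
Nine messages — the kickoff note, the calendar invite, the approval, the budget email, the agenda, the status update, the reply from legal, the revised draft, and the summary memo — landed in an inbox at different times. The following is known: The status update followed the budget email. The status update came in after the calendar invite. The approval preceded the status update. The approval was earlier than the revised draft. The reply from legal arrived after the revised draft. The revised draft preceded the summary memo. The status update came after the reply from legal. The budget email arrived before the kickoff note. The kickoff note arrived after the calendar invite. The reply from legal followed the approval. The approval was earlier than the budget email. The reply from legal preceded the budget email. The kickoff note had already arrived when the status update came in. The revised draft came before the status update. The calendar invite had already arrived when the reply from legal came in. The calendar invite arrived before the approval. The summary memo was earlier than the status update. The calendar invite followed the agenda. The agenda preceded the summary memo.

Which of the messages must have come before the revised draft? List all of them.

Directly stated before the revised draft: the approval.
The agenda reaches the revised draft via the agenda → the calendar invite → the approval → the revised draft.
The calendar invite reaches the revised draft via the calendar invite → the approval → the revised draft.

the agenda, the approval, the calendar invite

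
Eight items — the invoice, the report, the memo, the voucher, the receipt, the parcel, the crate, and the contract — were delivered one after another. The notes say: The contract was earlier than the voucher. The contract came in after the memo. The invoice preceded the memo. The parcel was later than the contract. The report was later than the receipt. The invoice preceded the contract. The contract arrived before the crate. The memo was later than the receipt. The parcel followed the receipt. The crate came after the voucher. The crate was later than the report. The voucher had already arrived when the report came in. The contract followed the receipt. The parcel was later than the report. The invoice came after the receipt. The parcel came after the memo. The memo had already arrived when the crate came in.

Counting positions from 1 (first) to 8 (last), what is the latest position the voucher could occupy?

5

The voucher must come before the crate, the parcel, and the report — 3 items forced after it.
Everything else can be placed before the voucher in some valid order, so the voucher can sit as late as position 8 − 3 = 5.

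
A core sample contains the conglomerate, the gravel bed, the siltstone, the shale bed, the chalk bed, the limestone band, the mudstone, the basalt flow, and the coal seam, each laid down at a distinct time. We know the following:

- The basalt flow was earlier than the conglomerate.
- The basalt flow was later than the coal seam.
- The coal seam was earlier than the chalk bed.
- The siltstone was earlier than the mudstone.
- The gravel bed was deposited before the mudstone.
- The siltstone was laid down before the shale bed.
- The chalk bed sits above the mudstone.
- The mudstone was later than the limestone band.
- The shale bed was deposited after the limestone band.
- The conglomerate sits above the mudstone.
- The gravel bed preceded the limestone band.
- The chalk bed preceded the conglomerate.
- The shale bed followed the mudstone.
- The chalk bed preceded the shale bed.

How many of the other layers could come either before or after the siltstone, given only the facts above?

4

Forced after the siltstone: the chalk bed, the conglomerate, the mudstone, and the shale bed.
That leaves the basalt flow, the coal seam, the gravel bed, and the limestone band with no forced order relative to the siltstone — 4.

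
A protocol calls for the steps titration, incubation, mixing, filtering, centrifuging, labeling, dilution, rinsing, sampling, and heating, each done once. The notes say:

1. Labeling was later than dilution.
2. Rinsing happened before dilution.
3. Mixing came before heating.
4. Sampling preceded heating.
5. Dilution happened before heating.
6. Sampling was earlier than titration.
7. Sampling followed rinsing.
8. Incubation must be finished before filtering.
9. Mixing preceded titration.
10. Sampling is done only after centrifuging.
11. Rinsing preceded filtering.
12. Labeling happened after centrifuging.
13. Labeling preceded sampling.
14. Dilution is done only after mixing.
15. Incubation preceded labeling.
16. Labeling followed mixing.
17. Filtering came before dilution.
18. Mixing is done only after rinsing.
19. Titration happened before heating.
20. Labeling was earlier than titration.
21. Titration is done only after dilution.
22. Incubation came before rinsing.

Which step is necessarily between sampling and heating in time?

Tracing the constraints gives sampling → titration → heating, so titration sits after sampling and before heating.
No other step is forced both after sampling and before heating.

titration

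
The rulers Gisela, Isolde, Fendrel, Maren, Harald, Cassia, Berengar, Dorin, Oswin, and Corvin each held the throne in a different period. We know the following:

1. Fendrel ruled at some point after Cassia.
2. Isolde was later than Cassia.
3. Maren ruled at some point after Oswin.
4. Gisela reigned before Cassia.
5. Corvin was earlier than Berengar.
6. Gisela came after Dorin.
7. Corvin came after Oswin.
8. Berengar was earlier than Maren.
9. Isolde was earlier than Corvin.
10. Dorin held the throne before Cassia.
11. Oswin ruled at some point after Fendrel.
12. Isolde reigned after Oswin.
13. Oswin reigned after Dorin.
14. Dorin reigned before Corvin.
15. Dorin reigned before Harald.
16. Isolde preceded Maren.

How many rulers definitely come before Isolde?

Directly stated before Isolde: Cassia and Oswin.
Dorin reaches Isolde via Dorin → Cassia → Isolde.
Fendrel reaches Isolde via Fendrel → Oswin → Isolde.
Gisela reaches Isolde via Gisela → Cassia → Isolde.
That's Cassia, Dorin, Fendrel, Gisela, and Oswin — 5 in all.

5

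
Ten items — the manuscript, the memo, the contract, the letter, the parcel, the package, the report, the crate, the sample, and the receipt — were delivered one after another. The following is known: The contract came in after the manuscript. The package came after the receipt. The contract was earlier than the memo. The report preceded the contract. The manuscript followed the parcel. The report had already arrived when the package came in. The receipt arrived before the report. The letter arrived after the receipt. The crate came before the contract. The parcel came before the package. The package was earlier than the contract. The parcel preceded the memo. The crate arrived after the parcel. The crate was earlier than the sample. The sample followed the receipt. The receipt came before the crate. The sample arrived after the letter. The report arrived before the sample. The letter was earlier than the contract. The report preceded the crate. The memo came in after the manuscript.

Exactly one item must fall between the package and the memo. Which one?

Tracing the constraints gives the package → the contract → the memo, so the contract sits after the package and before the memo.
No other item is forced both after the package and before the memo.

the contract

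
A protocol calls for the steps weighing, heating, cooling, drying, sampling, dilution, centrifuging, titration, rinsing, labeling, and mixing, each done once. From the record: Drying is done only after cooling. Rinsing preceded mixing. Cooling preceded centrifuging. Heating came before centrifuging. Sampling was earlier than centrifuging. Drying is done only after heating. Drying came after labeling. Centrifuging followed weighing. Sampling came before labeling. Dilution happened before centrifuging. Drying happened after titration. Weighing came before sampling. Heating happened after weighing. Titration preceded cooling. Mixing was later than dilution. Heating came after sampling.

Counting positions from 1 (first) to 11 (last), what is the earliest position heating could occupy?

Sampling and weighing must both come before heating — 2 forced predecessors.
Nothing else is forced ahead of heating, so its earliest slot is position 2 + 1 = 3.

3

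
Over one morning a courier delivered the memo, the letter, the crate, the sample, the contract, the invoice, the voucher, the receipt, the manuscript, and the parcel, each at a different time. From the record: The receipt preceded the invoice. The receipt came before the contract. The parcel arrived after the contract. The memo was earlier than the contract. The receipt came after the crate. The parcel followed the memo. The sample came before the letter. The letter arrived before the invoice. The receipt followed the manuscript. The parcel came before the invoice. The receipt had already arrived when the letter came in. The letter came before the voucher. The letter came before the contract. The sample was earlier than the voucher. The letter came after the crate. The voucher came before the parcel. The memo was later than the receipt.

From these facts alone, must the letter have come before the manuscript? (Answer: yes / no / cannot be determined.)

no

Tracing the constraints gives the manuscript → the receipt → the letter, so the manuscript must come before the letter.
That means the letter cannot be before the manuscript.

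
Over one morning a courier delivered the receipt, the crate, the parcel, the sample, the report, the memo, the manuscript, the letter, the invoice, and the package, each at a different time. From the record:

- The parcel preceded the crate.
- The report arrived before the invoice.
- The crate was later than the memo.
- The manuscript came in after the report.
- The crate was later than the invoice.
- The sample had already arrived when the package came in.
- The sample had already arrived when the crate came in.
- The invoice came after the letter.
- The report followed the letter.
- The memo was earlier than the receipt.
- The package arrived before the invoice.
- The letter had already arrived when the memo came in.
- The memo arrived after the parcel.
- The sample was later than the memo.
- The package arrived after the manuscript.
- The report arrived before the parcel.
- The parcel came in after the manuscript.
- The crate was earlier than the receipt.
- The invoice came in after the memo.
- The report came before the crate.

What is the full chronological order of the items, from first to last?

The constraints fix every adjacent pair, so only one ordering works:
the letter → the report → the manuscript → the parcel → the memo → the sample → the package → the invoice → the crate → the receipt.

the letter, the report, the manuscript, the parcel, the memo, the sample, the package, the invoice, the crate, the receipt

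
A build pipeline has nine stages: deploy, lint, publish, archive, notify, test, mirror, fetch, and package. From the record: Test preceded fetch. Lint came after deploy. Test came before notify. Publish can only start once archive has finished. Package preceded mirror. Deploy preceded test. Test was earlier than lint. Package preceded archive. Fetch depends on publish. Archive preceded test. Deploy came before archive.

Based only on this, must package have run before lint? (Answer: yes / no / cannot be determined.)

yes

Chain the constraints: package → archive → test → lint. Each link is directly stated, so package comes before lint.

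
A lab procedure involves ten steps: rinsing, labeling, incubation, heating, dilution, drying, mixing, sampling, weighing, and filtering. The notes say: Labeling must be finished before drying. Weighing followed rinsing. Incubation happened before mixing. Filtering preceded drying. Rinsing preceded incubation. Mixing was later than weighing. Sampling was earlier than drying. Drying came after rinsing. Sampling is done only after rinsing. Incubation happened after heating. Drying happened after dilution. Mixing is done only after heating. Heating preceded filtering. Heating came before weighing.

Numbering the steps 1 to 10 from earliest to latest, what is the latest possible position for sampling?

Sampling must come before drying — 1 step forced after it.
Everything else can be placed before sampling in some valid order, so sampling can sit as late as position 10 − 1 = 9.

9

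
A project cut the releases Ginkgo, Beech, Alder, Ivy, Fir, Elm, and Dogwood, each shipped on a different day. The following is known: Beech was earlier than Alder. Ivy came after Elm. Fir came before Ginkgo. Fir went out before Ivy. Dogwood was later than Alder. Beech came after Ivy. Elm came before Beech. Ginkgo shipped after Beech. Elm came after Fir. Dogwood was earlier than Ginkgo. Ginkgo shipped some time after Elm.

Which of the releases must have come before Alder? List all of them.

Beech, Elm, Fir, Ivy

Directly stated before Alder: Beech.
Elm reaches Alder via Elm → Beech → Alder.
Fir reaches Alder via Fir → Ivy → Beech → Alder.
Ivy reaches Alder via Ivy → Beech → Alder.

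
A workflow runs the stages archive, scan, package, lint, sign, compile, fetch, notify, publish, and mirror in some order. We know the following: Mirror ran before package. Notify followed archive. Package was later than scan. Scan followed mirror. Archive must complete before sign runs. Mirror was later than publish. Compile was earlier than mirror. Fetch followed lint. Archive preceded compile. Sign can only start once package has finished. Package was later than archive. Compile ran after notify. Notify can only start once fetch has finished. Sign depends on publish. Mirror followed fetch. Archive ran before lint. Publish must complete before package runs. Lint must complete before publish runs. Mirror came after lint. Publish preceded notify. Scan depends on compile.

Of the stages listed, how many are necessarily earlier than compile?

Directly stated before compile: archive and notify.
Fetch reaches compile via fetch → notify → compile.
Lint reaches compile via lint → fetch → notify → compile.
Publish reaches compile via publish → notify → compile.
That's archive, fetch, lint, notify, and publish — 5 in all.

5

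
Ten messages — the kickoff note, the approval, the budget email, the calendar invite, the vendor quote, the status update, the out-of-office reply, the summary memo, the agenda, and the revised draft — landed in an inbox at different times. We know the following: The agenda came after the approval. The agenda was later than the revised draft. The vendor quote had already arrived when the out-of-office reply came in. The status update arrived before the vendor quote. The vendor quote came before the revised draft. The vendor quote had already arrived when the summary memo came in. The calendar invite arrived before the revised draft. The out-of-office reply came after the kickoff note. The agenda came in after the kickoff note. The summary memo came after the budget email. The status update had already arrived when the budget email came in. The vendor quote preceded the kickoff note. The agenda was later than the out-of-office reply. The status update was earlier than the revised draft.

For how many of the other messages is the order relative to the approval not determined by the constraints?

Forced after the approval: the agenda.
That leaves the budget email, the calendar invite, the kickoff note, the out-of-office reply, the revised draft, the status update, the summary memo, and the vendor quote with no forced order relative to the approval — 8.

8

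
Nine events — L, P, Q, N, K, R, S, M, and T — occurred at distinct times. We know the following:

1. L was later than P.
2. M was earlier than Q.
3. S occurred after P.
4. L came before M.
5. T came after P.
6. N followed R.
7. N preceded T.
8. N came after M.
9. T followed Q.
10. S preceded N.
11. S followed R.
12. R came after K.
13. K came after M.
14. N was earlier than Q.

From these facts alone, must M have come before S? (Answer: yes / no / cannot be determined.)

Chain the constraints: M → K → R → S. Each link is directly stated, so M comes before S.

yes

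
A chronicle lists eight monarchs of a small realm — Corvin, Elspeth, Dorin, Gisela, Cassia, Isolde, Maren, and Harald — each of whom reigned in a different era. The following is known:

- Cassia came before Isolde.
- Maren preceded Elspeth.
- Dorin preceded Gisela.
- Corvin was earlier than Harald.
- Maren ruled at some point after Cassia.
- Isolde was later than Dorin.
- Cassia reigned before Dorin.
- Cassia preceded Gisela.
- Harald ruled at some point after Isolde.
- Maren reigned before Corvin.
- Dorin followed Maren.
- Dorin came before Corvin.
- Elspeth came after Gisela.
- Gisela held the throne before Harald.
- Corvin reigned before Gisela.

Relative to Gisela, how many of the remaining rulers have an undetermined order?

1

Forced before Gisela: Cassia, Corvin, Dorin, and Maren; forced after Gisela: Elspeth and Harald.
That leaves Isolde with no forced order relative to Gisela — 1.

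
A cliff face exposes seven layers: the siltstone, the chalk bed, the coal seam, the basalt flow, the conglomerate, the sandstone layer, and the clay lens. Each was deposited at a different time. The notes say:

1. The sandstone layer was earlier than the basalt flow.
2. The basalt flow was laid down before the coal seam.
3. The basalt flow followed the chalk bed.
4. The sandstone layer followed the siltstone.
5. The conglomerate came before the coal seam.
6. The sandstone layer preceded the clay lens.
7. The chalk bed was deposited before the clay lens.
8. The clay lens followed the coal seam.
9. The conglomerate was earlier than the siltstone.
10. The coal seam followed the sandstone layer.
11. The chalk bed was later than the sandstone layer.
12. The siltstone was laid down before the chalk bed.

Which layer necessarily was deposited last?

Every other layer has a chain of constraints placing it before the clay lens, so the clay lens is last.

the clay lens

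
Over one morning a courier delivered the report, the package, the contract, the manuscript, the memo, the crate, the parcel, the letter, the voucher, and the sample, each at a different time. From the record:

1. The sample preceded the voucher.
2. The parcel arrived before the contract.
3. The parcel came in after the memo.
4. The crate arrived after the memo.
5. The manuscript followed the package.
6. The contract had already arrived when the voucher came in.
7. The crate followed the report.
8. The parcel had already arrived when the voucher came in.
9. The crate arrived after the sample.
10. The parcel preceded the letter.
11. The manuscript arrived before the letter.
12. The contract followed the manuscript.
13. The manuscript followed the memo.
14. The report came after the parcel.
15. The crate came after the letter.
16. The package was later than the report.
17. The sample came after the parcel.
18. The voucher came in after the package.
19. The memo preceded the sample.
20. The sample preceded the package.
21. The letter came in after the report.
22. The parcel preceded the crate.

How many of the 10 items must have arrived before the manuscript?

5

Directly stated before the manuscript: the memo and the package.
The parcel reaches the manuscript via the parcel → the report → the package → the manuscript.
The report reaches the manuscript via the report → the package → the manuscript.
The sample reaches the manuscript via the sample → the package → the manuscript.
No chain forces the crate (or any of the others) ahead of the manuscript.
That's the memo, the package, the parcel, the report, and the sample — 5 in all.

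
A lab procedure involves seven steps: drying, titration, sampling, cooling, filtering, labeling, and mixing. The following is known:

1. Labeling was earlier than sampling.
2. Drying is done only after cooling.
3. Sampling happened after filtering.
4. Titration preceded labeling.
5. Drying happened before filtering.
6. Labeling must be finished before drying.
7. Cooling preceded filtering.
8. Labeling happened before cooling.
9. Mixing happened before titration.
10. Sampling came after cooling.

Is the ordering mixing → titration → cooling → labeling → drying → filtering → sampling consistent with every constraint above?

The constraints require labeling before cooling, but in the proposed sequence cooling appears ahead of labeling. That one violation is enough.

no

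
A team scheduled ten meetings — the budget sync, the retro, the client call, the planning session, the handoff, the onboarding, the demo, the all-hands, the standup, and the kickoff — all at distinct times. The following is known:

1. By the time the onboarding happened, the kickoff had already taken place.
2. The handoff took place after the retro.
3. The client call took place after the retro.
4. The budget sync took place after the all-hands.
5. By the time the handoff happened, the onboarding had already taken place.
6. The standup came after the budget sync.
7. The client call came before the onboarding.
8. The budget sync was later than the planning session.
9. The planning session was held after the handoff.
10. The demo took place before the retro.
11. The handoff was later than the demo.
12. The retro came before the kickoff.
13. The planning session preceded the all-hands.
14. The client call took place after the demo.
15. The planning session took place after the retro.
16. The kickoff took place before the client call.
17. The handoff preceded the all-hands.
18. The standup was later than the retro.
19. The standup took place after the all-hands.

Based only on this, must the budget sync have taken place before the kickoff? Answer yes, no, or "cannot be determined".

Tracing the constraints gives the kickoff → the onboarding → the handoff → the planning session → the budget sync, so the kickoff must come before the budget sync.
That means the budget sync cannot be before the kickoff.

no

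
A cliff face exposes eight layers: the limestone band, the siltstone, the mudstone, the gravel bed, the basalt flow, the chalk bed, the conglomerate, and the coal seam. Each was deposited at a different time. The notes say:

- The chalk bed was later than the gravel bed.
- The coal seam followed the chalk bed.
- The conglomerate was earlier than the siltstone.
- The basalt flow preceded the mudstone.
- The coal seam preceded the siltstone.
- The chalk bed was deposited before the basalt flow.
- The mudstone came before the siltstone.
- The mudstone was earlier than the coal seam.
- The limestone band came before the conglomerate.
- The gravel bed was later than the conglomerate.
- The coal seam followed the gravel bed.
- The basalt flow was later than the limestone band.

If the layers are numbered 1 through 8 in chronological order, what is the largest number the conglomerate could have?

2

The conglomerate must come before the basalt flow, the chalk bed, the coal seam, the gravel bed, the mudstone, and the siltstone — 6 layers forced after it.
Everything else can be placed before the conglomerate in some valid order, so the conglomerate can sit as late as position 8 − 6 = 2.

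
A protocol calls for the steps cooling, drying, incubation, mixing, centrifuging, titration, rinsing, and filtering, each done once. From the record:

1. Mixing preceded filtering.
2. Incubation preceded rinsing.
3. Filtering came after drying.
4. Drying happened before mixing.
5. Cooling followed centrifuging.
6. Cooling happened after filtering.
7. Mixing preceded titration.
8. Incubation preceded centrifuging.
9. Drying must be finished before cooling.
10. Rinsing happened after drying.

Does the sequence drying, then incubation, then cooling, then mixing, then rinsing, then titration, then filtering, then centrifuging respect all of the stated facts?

no

The constraints require centrifuging before cooling, but in the proposed sequence cooling appears ahead of centrifuging. That one violation is enough.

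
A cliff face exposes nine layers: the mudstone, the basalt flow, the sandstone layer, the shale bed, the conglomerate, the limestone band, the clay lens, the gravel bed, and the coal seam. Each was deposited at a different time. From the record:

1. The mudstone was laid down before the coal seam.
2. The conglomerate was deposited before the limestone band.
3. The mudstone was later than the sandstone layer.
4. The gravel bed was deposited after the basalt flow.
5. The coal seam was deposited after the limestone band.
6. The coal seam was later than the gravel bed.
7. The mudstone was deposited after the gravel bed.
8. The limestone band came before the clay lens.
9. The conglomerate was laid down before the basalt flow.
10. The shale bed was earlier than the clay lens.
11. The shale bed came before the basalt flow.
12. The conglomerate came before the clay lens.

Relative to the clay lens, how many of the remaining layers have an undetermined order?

5

Forced before the clay lens: the conglomerate, the limestone band, and the shale bed.
That leaves the basalt flow, the coal seam, the gravel bed, the mudstone, and the sandstone layer with no forced order relative to the clay lens — 5.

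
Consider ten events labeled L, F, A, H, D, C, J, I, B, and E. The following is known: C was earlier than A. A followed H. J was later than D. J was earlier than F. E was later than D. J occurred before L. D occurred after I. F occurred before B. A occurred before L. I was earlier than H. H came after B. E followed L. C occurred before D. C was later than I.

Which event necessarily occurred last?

E

Every other event has a chain of constraints placing it before E, so E is last.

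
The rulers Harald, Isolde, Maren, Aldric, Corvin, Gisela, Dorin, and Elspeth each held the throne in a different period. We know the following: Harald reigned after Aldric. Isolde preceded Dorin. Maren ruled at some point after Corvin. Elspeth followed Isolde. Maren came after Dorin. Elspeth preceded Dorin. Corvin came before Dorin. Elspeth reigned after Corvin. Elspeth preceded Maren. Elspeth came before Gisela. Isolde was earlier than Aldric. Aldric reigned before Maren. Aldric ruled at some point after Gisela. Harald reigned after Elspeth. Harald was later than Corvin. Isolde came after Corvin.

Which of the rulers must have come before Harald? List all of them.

Directly stated before Harald: Aldric, Corvin, and Elspeth.
Gisela reaches Harald via Gisela → Aldric → Harald.
Isolde reaches Harald via Isolde → Elspeth → Harald.

Aldric, Corvin, Elspeth, Gisela, Isolde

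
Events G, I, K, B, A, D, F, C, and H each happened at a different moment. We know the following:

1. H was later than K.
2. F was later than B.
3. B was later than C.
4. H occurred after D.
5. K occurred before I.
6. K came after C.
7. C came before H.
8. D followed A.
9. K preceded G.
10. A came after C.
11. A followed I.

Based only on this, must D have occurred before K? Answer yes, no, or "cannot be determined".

Tracing the constraints gives K → I → A → D, so K must come before D.
That means D cannot be before K.

no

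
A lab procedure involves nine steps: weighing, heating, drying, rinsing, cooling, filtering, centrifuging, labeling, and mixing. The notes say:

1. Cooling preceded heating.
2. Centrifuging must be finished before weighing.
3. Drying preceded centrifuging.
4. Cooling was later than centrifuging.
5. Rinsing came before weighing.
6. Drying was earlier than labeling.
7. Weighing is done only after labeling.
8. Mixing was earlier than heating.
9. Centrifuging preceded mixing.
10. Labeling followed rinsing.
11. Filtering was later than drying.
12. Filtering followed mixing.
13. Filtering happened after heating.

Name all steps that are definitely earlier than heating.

Directly stated before heating: cooling and mixing.
Centrifuging reaches heating via centrifuging → cooling → heating.
Drying reaches heating via drying → centrifuging → cooling → heating.

centrifuging, cooling, drying, mixing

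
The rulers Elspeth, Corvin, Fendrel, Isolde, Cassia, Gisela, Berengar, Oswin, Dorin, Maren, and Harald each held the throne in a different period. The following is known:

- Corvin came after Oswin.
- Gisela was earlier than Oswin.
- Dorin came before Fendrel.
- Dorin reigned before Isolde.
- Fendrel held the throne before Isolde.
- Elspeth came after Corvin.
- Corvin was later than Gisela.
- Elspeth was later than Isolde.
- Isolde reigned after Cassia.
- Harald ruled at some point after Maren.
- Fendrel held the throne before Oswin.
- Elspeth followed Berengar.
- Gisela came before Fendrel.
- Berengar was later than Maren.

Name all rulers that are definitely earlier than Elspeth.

Directly stated before Elspeth: Berengar, Corvin, and Isolde.
Cassia reaches Elspeth via Cassia → Isolde → Elspeth.
Dorin reaches Elspeth via Dorin → Isolde → Elspeth.
Fendrel reaches Elspeth via Fendrel → Isolde → Elspeth.
Likewise Gisela, Maren, and Oswin each reach Elspeth by chaining the stated constraints.
No chain forces Harald ahead of Elspeth.

Berengar, Cassia, Corvin, Dorin, Fendrel, Gisela, Isolde, Maren, Oswin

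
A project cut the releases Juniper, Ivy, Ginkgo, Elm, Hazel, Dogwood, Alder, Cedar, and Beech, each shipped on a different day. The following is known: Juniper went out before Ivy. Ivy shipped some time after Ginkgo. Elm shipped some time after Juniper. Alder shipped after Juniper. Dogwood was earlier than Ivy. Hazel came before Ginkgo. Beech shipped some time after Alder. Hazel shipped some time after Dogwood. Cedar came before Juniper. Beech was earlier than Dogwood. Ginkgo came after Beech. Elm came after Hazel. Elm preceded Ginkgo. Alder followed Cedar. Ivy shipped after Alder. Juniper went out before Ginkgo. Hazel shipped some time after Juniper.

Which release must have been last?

Every other release has a chain of constraints placing it before Ivy, so Ivy is last.

Ivy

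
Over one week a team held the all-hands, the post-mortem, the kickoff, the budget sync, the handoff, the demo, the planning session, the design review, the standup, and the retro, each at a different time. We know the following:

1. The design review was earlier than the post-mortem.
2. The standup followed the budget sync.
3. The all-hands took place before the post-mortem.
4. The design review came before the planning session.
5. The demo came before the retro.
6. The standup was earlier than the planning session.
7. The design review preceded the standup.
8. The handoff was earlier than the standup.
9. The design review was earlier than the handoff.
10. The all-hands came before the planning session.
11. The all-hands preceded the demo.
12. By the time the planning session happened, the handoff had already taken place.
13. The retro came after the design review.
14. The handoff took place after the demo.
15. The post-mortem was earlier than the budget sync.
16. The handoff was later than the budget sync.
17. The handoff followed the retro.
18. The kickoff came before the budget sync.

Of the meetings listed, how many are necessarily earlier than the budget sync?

4

Directly stated before the budget sync: the kickoff and the post-mortem.
The all-hands reaches the budget sync via the all-hands → the post-mortem → the budget sync.
The design review reaches the budget sync via the design review → the post-mortem → the budget sync.
That's the all-hands, the design review, the kickoff, and the post-mortem — 4 in all.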